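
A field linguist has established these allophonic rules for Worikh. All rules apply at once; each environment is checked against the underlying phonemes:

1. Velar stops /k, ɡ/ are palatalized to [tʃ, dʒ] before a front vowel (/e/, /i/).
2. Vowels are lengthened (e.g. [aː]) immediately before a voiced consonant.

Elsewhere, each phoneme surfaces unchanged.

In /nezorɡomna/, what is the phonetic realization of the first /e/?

[eː]

/e/ — between /n/ and /z/, before a voiced consonant — surfaces as [eː] (rule 2).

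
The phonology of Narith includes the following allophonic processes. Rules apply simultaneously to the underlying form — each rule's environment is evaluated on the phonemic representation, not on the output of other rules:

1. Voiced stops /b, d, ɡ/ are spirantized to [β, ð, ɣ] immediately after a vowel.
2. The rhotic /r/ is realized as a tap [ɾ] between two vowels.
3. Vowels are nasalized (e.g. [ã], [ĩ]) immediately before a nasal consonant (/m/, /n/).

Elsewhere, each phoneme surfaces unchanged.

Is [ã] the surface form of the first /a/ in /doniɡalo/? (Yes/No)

No

/a/ — between /ɡ/ and /l/; rule 3 does not apply here → [a].
The actual realization is [a], not [ã].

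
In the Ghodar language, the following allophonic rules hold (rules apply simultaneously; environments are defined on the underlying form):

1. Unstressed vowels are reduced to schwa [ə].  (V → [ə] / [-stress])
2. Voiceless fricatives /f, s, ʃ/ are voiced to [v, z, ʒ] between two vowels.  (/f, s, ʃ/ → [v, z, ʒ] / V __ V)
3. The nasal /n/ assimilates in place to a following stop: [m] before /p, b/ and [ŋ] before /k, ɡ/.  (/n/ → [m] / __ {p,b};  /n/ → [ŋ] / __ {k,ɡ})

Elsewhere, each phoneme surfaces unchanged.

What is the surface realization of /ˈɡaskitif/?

[ˈɡaskətəf]

/ɡ/ stays [ɡ].
/a/ (between /ɡ/ and /s/) is in the target of rule 1 but the environment (in an unstressed syllable) is not met → [a].
/s/ (between /a/ and /k/) is in the target of rule 2 but the environment (between two vowels) is not met → [s].
/k/ (between /s/ and /i/): no rule targets it → [k].
Rule 1 applies to /i/ (between /k/ and /t/: in an unstressed syllable) → [ə].
/t/ — not in any rule's target class → [t].
/i/ meets the environment for rule 1 (in an unstressed syllable) → [ə].
/f/ (word-final): rule 2 targets it, but not between two vowels → unchanged [f].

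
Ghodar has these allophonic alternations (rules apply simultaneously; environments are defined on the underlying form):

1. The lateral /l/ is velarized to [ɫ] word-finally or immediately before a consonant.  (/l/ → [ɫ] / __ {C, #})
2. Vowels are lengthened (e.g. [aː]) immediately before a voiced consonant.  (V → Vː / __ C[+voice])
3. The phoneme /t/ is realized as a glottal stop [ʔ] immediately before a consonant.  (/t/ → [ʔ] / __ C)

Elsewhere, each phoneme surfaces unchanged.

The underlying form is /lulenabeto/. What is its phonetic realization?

[luːleːnaːbeto]

/l/ (word-initial) is in the target of rule 1 but the environment (word-finally or immediately before a consonant) is not met → [l].
/u/ (between /l/ and /l/): before a voiced consonant, so rule 2 applies → [uː].
/l/ (between /u/ and /e/) is in the target of rule 1 but the environment (word-finally or immediately before a consonant) is not met → [l].
Rule 2 applies to /e/ (between /l/ and /n/: before a voiced consonant) → [eː].
/n/ — not in any rule's target class → [n].
/a/ (between /n/ and /b/): before a voiced consonant, so rule 2 applies → [aː].
/b/ — not in any rule's target class → [b].
/e/ — between /b/ and /t/; rule 2 does not apply here → [e].
/t/ (between /e/ and /o/) is in the target of rule 3 but the environment (immediately before a consonant) is not met → [t].
/o/ (word-final) is in the target of rule 2 but the environment (before a voiced consonant) is not met → [o].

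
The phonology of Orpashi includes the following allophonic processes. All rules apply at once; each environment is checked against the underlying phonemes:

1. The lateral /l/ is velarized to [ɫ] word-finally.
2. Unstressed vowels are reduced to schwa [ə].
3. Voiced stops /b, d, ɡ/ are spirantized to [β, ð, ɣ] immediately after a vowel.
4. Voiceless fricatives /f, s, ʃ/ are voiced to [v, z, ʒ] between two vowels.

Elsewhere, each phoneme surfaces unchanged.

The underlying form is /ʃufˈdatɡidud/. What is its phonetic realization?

/ʃ/ (word-initial): rule 4 targets it, but not between two vowels → unchanged [ʃ].
/u/ — between /ʃ/ and /f/, in an unstressed syllable — surfaces as [ə] (rule 2).
/f/ (between /u/ and /d/) is in the target of rule 4 but the environment (between two vowels) is not met → [f].
/d/ (between /f/ and /a/) fails the environment for rule 3, so it stays [d].
/a/ — between /d/ and /t/; rule 2 does not apply here → [a].
/ɡ/ — between /t/ and /i/; rule 3 does not apply here → [ɡ].
/i/ meets the environment for rule 2 (in an unstressed syllable) → [ə].
Rule 3 applies to /d/ (between /i/ and /u/: immediately after a vowel) → [ð].
/u/ (between /d/ and /d/) occurs in an unstressed syllable → [ə] by rule 2.
/d/ meets the environment for rule 3 (immediately after a vowel) → [ð].

[ʃəfˈdatɡəðəð]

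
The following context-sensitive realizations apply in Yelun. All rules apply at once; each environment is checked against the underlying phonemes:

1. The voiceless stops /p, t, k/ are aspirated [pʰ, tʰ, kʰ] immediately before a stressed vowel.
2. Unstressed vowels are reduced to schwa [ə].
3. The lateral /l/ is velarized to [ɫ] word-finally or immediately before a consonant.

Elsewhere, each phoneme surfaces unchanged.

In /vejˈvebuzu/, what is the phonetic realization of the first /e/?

[ə]

/e/ meets the environment for rule 2 (in an unstressed syllable) → [ə].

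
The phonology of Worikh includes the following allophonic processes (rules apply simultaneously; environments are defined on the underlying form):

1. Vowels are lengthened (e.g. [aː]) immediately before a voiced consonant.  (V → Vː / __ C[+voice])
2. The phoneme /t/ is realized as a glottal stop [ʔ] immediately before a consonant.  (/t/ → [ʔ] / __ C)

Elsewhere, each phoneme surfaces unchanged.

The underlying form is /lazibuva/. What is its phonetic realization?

/l/ — not in any rule's target class → [l].
/a/ (between /l/ and /z/) occurs before a voiced consonant → [aː] by rule 1.
/z/ — not in any rule's target class → [z].
/i/ (between /z/ and /b/) occurs before a voiced consonant → [iː] by rule 1.
/b/ (between /i/ and /u/) is unaffected → [b].
/u/ — between /b/ and /v/, before a voiced consonant — surfaces as [uː] (rule 1).
/v/ stays [v].
/a/ (word-final) is in the target of rule 1 but the environment (before a voiced consonant) is not met → [a].

[laːziːbuːva]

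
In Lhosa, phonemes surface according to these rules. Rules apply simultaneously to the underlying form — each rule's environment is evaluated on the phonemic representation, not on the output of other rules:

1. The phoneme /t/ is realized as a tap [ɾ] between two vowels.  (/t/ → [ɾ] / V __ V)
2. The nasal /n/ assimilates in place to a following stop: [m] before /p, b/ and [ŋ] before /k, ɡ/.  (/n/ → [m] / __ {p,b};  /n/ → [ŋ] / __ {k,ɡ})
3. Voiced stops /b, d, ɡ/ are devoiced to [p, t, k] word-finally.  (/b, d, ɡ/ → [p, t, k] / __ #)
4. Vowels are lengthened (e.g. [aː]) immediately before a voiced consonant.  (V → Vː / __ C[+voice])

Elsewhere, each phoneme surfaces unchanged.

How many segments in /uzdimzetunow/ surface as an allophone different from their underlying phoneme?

5

Segments that undergo a rule: /u/ → [uː] (rule 4); /i/ → [iː] (rule 4); /t/ → [ɾ] (rule 1); /u/ → [uː] (rule 4); /o/ → [oː] (rule 4).
All other segments surface unchanged.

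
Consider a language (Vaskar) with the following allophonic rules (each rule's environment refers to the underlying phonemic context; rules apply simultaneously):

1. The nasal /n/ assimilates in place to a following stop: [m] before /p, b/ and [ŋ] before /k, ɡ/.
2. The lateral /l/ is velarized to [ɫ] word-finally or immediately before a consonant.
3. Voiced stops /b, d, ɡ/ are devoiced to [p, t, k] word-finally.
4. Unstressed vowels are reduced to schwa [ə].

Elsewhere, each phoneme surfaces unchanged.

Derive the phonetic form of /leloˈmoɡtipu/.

[lələˈmoɡtəpə]

/l/ (word-initial) is in the target of rule 2 but the environment (word-finally or immediately before a consonant) is not met → [l].
/e/ (between /l/ and /l/) occurs in an unstressed syllable → [ə] by rule 4.
/l/ (between /e/ and /o/) is in the target of rule 2 but the environment (word-finally or immediately before a consonant) is not met → [l].
/o/ (between /l/ and /m/): in an unstressed syllable, so rule 4 applies → [ə].
/m/ stays [m].
/o/ (between /m/ and /ɡ/) is in the target of rule 4 but the environment (in an unstressed syllable) is not met → [o].
/ɡ/ — between /o/ and /t/; rule 3 does not apply here → [ɡ].
/t/ (between /ɡ/ and /i/) is unaffected → [t].
/i/ — between /t/ and /p/, in an unstressed syllable — surfaces as [ə] (rule 4).
/p/ stays [p].
/u/ (word-final): in an unstressed syllable, so rule 4 applies → [ə].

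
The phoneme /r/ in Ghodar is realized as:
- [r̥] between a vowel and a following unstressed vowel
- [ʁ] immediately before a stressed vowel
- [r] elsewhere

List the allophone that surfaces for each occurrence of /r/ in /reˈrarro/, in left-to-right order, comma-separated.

[r], [ʁ], [r], [r]

Occurrence 1 (position 1): no conditioning environment matches → elsewhere allophone [r].
Occurrence 2 (position 3): immediately before a stressed vowel → [ʁ].
Occurrence 3 (position 5): no conditioning environment matches → elsewhere allophone [r].
Occurrence 4 (position 6): no conditioning environment matches → elsewhere allophone [r].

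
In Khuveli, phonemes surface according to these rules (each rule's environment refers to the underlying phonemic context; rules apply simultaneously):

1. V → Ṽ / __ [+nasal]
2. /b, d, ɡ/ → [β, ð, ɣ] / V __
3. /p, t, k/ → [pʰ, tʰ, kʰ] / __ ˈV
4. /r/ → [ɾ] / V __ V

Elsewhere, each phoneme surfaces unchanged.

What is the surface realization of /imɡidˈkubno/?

/i/ (word-initial): before a nasal consonant, so rule 1 applies → [ĩ].
/m/ (between /i/ and /ɡ/) is unaffected → [m].
/ɡ/ — between /m/ and /i/; rule 2 does not apply here → [ɡ].
/i/ (between /ɡ/ and /d/) fails the environment for rule 1, so it stays [i].
/d/ (between /i/ and /k/) occurs immediately after a vowel → [ð] by rule 2.
/k/ (between /d/ and /u/) occurs immediately before a stressed vowel → [kʰ] by rule 3.
/u/ (between /k/ and /b/) is in the target of rule 1 but the environment (before a nasal consonant) is not met → [u].
Rule 2 applies to /b/ (between /u/ and /n/: immediately after a vowel) → [β].
/n/ (between /b/ and /o/) is unaffected → [n].
/o/ — word-final; rule 1 does not apply here → [o].

[ĩmɡiðˈkʰuβno]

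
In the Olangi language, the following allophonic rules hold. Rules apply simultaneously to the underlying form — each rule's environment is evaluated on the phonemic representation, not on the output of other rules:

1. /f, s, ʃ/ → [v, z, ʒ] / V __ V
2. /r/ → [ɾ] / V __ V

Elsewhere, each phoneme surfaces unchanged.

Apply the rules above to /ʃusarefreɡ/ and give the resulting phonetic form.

[ʃuzaɾefreɡ]

/ʃ/ (word-initial): rule 1 targets it, but not between two vowels → unchanged [ʃ].
/u/ (between /ʃ/ and /s/): no rule targets it → [u].
/s/ — between /u/ and /a/, between two vowels — surfaces as [z] (rule 1).
/a/ — not in any rule's target class → [a].
/r/ meets the environment for rule 2 (between two vowels) → [ɾ].
/e/ — not in any rule's target class → [e].
/f/ (between /e/ and /r/) fails the environment for rule 1, so it stays [f].
/r/ — between /f/ and /e/; rule 2 does not apply here → [r].
/e/ stays [e].
/ɡ/ stays [ɡ].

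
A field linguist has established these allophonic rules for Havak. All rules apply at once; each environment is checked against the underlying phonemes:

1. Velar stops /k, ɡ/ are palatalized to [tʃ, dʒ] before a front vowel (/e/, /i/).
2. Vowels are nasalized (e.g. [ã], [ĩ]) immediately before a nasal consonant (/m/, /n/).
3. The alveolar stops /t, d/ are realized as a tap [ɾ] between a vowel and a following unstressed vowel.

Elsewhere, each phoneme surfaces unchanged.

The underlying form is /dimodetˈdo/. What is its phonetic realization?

[dĩmoɾetˈdo]

/d/ (word-initial): rule 3 targets it, but not between a vowel and a following unstressed vowel → unchanged [d].
/i/ meets the environment for rule 2 (before a nasal consonant) → [ĩ].
/m/ — not in any rule's target class → [m].
/o/ (between /m/ and /d/): rule 2 targets it, but not before a nasal consonant → unchanged [o].
Rule 3 applies to /d/ (between /o/ and /e/: between a vowel and a following unstressed vowel) → [ɾ].
/e/ (between /d/ and /t/): rule 2 targets it, but not before a nasal consonant → unchanged [e].
/t/ (between /e/ and /d/) is in the target of rule 3 but the environment (between a vowel and a following unstressed vowel) is not met → [t].
/d/ (between /t/ and /o/): rule 3 targets it, but not between a vowel and a following unstressed vowel → unchanged [d].
/o/ (word-final) fails the environment for rule 2, so it stays [o].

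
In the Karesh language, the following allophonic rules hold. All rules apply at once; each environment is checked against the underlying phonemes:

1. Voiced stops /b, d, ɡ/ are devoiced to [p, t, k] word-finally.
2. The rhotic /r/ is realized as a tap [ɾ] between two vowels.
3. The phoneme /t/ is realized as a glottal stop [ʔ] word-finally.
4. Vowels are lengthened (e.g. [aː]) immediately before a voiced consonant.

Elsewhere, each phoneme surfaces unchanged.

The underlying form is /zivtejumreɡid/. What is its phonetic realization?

[ziːvteːjuːmreːɡiːt]

/z/ (word-initial) is unaffected → [z].
/i/ meets the environment for rule 4 (before a voiced consonant) → [iː].
/v/ — not in any rule's target class → [v].
/t/ — between /v/ and /e/; rule 3 does not apply here → [t].
/e/ — between /t/ and /j/, before a voiced consonant — surfaces as [eː] (rule 4).
/j/ (between /e/ and /u/): no rule targets it → [j].
/u/ meets the environment for rule 4 (before a voiced consonant) → [uː].
/m/ (between /u/ and /r/): no rule targets it → [m].
/r/ (between /m/ and /e/): rule 2 targets it, but not between two vowels → unchanged [r].
Rule 4 applies to /e/ (between /r/ and /ɡ/: before a voiced consonant) → [eː].
/ɡ/ (between /e/ and /i/): rule 1 targets it, but not word-finally → unchanged [ɡ].
Rule 4 applies to /i/ (between /ɡ/ and /d/: before a voiced consonant) → [iː].
/d/ (word-final) occurs word-finally → [t] by rule 1.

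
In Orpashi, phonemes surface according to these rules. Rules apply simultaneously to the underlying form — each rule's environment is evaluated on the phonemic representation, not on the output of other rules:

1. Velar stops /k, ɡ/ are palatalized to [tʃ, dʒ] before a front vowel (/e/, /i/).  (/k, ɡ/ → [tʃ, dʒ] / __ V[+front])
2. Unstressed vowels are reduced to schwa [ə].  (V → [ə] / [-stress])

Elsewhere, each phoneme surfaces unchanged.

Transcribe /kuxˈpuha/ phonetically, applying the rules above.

/k/ — word-initial; rule 1 does not apply here → [k].
/u/ (between /k/ and /x/) occurs in an unstressed syllable → [ə] by rule 2.
/u/ (between /p/ and /h/) fails the environment for rule 2, so it stays [u].
/a/ (word-final) occurs in an unstressed syllable → [ə] by rule 2.

[kəxˈpuhə]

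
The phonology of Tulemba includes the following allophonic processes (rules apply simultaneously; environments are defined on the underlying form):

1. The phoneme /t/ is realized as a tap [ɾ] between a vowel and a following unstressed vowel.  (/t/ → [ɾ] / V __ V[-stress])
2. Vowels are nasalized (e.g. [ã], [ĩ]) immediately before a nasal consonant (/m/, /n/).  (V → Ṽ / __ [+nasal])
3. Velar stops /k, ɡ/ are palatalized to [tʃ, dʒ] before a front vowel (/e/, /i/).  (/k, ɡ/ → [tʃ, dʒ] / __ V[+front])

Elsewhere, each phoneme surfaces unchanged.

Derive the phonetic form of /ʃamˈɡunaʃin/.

/ʃ/ stays [ʃ].
/a/ — between /ʃ/ and /m/, before a nasal consonant — surfaces as [ã] (rule 2).
/m/ — not in any rule's target class → [m].
/ɡ/ (between /m/ and /u/) is in the target of rule 3 but the environment (before a front vowel) is not met → [ɡ].
/u/ meets the environment for rule 2 (before a nasal consonant) → [ũ].
/n/ stays [n].
/a/ — between /n/ and /ʃ/; rule 2 does not apply here → [a].
/ʃ/ stays [ʃ].
/i/ (between /ʃ/ and /n/): before a nasal consonant, so rule 2 applies → [ĩ].
/n/ (word-final): no rule targets it → [n].

[ʃãmˈɡũnaʃĩn]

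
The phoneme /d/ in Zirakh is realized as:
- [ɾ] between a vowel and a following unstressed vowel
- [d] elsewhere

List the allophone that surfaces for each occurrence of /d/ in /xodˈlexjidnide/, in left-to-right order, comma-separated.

Occurrence 1 (position 3): no conditioning environment matches → elsewhere allophone [d].
Occurrence 2 (position 9): no conditioning environment matches → elsewhere allophone [d].
Occurrence 3 (position 12): between a vowel and a following unstressed vowel → [ɾ].

[d], [d], [ɾ]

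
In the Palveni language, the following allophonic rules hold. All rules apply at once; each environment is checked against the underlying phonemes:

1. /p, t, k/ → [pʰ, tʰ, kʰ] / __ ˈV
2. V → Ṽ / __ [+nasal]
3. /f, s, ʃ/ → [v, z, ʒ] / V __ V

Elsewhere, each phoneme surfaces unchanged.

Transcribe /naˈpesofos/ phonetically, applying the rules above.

/n/ — not in any rule's target class → [n].
/a/ — between /n/ and /p/; rule 2 does not apply here → [a].
/p/ (between /a/ and /e/): immediately before a stressed vowel, so rule 1 applies → [pʰ].
/e/ (between /p/ and /s/) fails the environment for rule 2, so it stays [e].
/s/ — between /e/ and /o/, between two vowels — surfaces as [z] (rule 3).
/o/ — between /s/ and /f/; rule 2 does not apply here → [o].
/f/ (between /o/ and /o/): between two vowels, so rule 3 applies → [v].
/o/ (between /f/ and /s/) fails the environment for rule 2, so it stays [o].
/s/ (word-final) is in the target of rule 3 but the environment (between two vowels) is not met → [s].

[naˈpʰezovos]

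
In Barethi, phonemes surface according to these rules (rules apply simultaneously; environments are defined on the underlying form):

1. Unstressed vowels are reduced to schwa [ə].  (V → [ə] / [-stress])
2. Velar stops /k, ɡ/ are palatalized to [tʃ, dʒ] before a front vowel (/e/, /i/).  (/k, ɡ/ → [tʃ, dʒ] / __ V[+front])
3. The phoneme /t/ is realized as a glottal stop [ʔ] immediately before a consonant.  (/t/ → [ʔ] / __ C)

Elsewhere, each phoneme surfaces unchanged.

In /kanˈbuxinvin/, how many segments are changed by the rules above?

Segments that undergo a rule: /a/ → [ə] (rule 1); /i/ → [ə] (rule 1); /i/ → [ə] (rule 1).
All other segments surface unchanged.

3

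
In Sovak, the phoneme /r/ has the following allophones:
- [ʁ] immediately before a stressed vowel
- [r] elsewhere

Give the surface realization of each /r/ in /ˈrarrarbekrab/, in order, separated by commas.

Occurrence 1 (position 1): immediately before a stressed vowel → [ʁ].
Occurrence 2 (position 3): no conditioning environment matches → elsewhere allophone [r].
Occurrence 3 (position 4): no conditioning environment matches → elsewhere allophone [r].
Occurrence 4 (position 6): no conditioning environment matches → elsewhere allophone [r].
Occurrence 5 (position 10): no conditioning environment matches → elsewhere allophone [r].

[ʁ], [r], [r], [r], [r]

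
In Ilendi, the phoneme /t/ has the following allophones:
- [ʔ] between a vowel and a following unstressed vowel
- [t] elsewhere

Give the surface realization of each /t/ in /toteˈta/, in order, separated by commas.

Occurrence 1 (position 1): no conditioning environment matches → elsewhere allophone [t].
Occurrence 2 (position 3): between a vowel and a following unstressed vowel → [ʔ].
Occurrence 3 (position 5): no conditioning environment matches → elsewhere allophone [t].

[t], [ʔ], [t]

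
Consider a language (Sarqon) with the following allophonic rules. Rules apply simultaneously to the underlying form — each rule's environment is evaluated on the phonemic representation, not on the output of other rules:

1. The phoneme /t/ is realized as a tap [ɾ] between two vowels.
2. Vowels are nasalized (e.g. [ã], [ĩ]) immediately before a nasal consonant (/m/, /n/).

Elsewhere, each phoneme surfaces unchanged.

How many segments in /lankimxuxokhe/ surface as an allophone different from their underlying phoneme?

2

Segments that undergo a rule: /a/ → [ã] (rule 2); /i/ → [ĩ] (rule 2).
All other segments surface unchanged.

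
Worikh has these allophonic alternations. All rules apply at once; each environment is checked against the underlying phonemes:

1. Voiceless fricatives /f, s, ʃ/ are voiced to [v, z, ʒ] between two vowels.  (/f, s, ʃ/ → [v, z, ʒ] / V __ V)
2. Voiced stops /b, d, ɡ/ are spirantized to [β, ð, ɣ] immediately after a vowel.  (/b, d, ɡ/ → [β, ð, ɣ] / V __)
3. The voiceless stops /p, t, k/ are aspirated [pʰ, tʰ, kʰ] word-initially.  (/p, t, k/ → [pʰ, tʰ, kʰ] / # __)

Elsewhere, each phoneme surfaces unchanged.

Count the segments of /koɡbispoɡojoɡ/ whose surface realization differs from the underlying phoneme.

4

Segments that undergo a rule: /k/ → [kʰ] (rule 3); /ɡ/ → [ɣ] (rule 2); /ɡ/ → [ɣ] (rule 2); /ɡ/ → [ɣ] (rule 2).
All other segments surface unchanged.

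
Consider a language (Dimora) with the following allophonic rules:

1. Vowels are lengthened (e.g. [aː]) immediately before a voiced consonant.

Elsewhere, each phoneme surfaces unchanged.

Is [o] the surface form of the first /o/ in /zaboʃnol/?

Yes

/o/ (between /b/ and /ʃ/): rule 1 targets it, but not before a voiced consonant → unchanged [o].
The actual realization is [o], which matches [o].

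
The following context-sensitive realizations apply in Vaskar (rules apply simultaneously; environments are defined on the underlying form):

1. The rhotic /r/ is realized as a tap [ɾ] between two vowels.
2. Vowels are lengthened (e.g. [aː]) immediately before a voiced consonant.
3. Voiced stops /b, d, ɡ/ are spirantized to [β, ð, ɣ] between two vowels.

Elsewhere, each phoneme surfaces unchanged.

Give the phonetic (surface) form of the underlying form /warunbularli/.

/w/ stays [w].
/a/ — between /w/ and /r/, before a voiced consonant — surfaces as [aː] (rule 2).
Rule 1 applies to /r/ (between /a/ and /u/: between two vowels) → [ɾ].
/u/ (between /r/ and /n/): before a voiced consonant, so rule 2 applies → [uː].
/n/ (between /u/ and /b/) is unaffected → [n].
/b/ (between /n/ and /u/): rule 3 targets it, but not between two vowels → unchanged [b].
/u/ (between /b/ and /l/) occurs before a voiced consonant → [uː] by rule 2.
/l/ stays [l].
/a/ (between /l/ and /r/) occurs before a voiced consonant → [aː] by rule 2.
/r/ (between /a/ and /l/) is in the target of rule 1 but the environment (between two vowels) is not met → [r].
/l/ (between /r/ and /i/) is unaffected → [l].
/i/ (word-final): rule 2 targets it, but not before a voiced consonant → unchanged [i].

[waːɾuːnbuːlaːrli]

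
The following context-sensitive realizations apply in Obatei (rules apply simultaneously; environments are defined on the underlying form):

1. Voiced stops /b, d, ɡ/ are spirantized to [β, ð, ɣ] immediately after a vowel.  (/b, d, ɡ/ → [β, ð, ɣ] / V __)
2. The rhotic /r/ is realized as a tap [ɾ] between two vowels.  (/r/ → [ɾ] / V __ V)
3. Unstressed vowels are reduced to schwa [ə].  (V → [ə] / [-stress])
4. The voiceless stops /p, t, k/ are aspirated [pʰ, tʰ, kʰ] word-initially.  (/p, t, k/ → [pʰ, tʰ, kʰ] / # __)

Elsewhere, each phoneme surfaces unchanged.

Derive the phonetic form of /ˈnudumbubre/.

/n/ — not in any rule's target class → [n].
/u/ (between /n/ and /d/) fails the environment for rule 3, so it stays [u].
/d/ (between /u/ and /u/) occurs immediately after a vowel → [ð] by rule 1.
Rule 3 applies to /u/ (between /d/ and /m/: in an unstressed syllable) → [ə].
/m/ stays [m].
/b/ (between /m/ and /u/) fails the environment for rule 1, so it stays [b].
/u/ — between /b/ and /b/, in an unstressed syllable — surfaces as [ə] (rule 3).
Rule 1 applies to /b/ (between /u/ and /r/: immediately after a vowel) → [β].
/r/ (between /b/ and /e/): rule 2 targets it, but not between two vowels → unchanged [r].
/e/ — word-final, in an unstressed syllable — surfaces as [ə] (rule 3).

[ˈnuðəmbəβrə]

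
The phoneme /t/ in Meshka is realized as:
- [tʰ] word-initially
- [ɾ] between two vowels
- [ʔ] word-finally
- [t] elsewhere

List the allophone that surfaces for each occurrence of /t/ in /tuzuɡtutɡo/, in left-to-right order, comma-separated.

Occurrence 1 (position 1): word-initially → [tʰ].
Occurrence 2 (position 6): no conditioning environment matches → elsewhere allophone [t].
Occurrence 3 (position 8): no conditioning environment matches → elsewhere allophone [t].

[tʰ], [t], [t]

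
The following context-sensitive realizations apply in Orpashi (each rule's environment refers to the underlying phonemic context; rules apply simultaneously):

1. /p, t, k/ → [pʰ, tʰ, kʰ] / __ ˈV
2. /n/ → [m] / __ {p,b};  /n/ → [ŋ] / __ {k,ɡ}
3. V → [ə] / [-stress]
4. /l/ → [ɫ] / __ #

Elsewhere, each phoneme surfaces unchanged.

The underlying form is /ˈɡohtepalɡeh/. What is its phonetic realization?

[ˈɡohtəpəlɡəh]

/o/ (between /ɡ/ and /h/): rule 3 targets it, but not in an unstressed syllable → unchanged [o].
/t/ (between /h/ and /e/) fails the environment for rule 1, so it stays [t].
/e/ — between /t/ and /p/, in an unstressed syllable — surfaces as [ə] (rule 3).
/p/ (between /e/ and /a/) fails the environment for rule 1, so it stays [p].
/a/ — between /p/ and /l/, in an unstressed syllable — surfaces as [ə] (rule 3).
/l/ (between /a/ and /ɡ/) fails the environment for rule 4, so it stays [l].
/e/ meets the environment for rule 3 (in an unstressed syllable) → [ə].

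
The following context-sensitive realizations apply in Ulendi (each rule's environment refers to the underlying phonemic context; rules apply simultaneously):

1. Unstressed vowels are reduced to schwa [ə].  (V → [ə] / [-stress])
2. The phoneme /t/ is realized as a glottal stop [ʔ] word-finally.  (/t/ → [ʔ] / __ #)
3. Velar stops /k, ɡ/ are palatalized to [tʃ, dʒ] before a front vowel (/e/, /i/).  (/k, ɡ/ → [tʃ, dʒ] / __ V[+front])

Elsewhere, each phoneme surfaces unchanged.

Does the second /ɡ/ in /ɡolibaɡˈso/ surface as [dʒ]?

No

/ɡ/ (between /a/ and /s/): rule 3 targets it, but not before a front vowel → unchanged [ɡ].
The actual realization is [ɡ], not [dʒ].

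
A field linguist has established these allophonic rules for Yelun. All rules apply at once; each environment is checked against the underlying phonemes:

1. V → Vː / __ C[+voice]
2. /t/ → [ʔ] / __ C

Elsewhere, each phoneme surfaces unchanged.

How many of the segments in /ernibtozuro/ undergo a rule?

4

Segments that undergo a rule: /e/ → [eː] (rule 1); /i/ → [iː] (rule 1); /o/ → [oː] (rule 1); /u/ → [uː] (rule 1).
All other segments surface unchanged.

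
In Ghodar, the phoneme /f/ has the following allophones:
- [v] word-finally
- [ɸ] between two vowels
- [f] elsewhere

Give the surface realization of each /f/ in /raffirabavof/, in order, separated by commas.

Occurrence 1 (position 3): no conditioning environment matches → elsewhere allophone [f].
Occurrence 2 (position 4): no conditioning environment matches → elsewhere allophone [f].
Occurrence 3 (position 12): word-finally → [v].

[f], [f], [v]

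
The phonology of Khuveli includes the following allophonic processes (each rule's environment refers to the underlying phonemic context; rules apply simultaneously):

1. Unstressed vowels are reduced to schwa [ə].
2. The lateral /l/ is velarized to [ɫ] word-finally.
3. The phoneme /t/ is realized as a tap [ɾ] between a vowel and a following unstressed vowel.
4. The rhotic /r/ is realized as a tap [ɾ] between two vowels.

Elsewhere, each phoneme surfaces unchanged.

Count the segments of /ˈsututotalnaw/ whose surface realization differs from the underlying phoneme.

Segments that undergo a rule: /t/ → [ɾ] (rule 3); /u/ → [ə] (rule 1); /t/ → [ɾ] (rule 3); /o/ → [ə] (rule 1); /t/ → [ɾ] (rule 3); /a/ → [ə] (rule 1); /a/ → [ə] (rule 1).
All other segments surface unchanged.

7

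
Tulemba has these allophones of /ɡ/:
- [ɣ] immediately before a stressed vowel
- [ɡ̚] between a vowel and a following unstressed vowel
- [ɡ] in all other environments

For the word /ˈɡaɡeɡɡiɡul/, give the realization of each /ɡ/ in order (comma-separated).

[ɣ], [ɡ̚], [ɡ], [ɡ], [ɡ̚]

Occurrence 1 (position 1): immediately before a stressed vowel → [ɣ].
Occurrence 2 (position 3): between a vowel and a following unstressed vowel → [ɡ̚].
Occurrence 3 (position 5): no conditioning environment matches → elsewhere allophone [ɡ].
Occurrence 4 (position 6): no conditioning environment matches → elsewhere allophone [ɡ].
Occurrence 5 (position 8): between a vowel and a following unstressed vowel → [ɡ̚].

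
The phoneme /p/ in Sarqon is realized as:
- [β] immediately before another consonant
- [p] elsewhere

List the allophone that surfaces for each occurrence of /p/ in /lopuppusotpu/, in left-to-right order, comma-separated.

Occurrence 1 (position 3): no conditioning environment matches → elsewhere allophone [p].
Occurrence 2 (position 5): immediately before another consonant → [β].
Occurrence 3 (position 6): no conditioning environment matches → elsewhere allophone [p].
Occurrence 4 (position 11): no conditioning environment matches → elsewhere allophone [p].

[p], [β], [p], [p]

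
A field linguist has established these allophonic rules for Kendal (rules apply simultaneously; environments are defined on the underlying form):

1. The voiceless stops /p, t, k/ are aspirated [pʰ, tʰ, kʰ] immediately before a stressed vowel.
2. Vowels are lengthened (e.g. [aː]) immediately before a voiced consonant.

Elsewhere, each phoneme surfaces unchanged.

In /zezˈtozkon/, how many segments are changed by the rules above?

4

Segments that undergo a rule: /e/ → [eː] (rule 2); /t/ → [tʰ] (rule 1); /o/ → [oː] (rule 2); /o/ → [oː] (rule 2).
All other segments surface unchanged.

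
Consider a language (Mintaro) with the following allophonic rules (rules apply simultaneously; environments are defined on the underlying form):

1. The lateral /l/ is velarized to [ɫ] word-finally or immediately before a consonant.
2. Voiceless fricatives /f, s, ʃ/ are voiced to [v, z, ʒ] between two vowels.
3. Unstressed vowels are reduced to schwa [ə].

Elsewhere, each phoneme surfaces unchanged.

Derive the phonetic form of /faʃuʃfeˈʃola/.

/f/ — word-initial; rule 2 does not apply here → [f].
/a/ (between /f/ and /ʃ/) occurs in an unstressed syllable → [ə] by rule 3.
/ʃ/ (between /a/ and /u/): between two vowels, so rule 2 applies → [ʒ].
/u/ (between /ʃ/ and /ʃ/): in an unstressed syllable, so rule 3 applies → [ə].
/ʃ/ (between /u/ and /f/) fails the environment for rule 2, so it stays [ʃ].
/f/ (between /ʃ/ and /e/) is in the target of rule 2 but the environment (between two vowels) is not met → [f].
/e/ (between /f/ and /ʃ/) occurs in an unstressed syllable → [ə] by rule 3.
Rule 2 applies to /ʃ/ (between /e/ and /o/: between two vowels) → [ʒ].
/o/ (between /ʃ/ and /l/) fails the environment for rule 3, so it stays [o].
/l/ (between /o/ and /a/) is in the target of rule 1 but the environment (word-finally or immediately before a consonant) is not met → [l].
/a/ — word-final, in an unstressed syllable — surfaces as [ə] (rule 3).

[fəʒəʃfəˈʒolə]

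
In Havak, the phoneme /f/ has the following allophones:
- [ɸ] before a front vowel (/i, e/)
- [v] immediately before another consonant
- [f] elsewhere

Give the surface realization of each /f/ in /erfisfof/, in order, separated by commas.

Occurrence 1 (position 3): before a front vowel (/i, e/) → [ɸ].
Occurrence 2 (position 6): no conditioning environment matches → elsewhere allophone [f].
Occurrence 3 (position 8): no conditioning environment matches → elsewhere allophone [f].

[ɸ], [f], [f]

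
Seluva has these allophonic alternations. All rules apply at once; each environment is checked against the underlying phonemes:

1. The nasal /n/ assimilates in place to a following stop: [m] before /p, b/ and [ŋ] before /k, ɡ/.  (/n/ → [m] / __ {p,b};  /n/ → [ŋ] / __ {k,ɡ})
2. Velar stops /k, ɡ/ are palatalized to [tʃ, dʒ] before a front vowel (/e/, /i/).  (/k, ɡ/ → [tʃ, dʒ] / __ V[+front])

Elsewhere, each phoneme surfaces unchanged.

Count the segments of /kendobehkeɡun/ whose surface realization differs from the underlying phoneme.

Segments that undergo a rule: /k/ → [tʃ] (rule 2); /k/ → [tʃ] (rule 2).
All other segments surface unchanged.

2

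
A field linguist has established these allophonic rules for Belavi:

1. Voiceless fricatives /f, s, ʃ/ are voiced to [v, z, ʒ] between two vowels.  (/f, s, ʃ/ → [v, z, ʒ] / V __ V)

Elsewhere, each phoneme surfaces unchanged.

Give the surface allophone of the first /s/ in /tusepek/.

/s/ (between /u/ and /e/): between two vowels, so rule 1 applies → [z].

[z]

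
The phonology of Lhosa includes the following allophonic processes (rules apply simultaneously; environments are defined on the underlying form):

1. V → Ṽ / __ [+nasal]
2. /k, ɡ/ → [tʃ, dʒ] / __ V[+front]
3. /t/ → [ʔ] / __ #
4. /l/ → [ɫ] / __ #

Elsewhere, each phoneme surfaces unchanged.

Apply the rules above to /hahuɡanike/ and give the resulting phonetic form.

/a/ (between /h/ and /h/): rule 1 targets it, but not before a nasal consonant → unchanged [a].
/u/ (between /h/ and /ɡ/) is in the target of rule 1 but the environment (before a nasal consonant) is not met → [u].
/ɡ/ (between /u/ and /a/): rule 2 targets it, but not before a front vowel → unchanged [ɡ].
Rule 1 applies to /a/ (between /ɡ/ and /n/: before a nasal consonant) → [ã].
/i/ — between /n/ and /k/; rule 1 does not apply here → [i].
/k/ — between /i/ and /e/, before a front vowel — surfaces as [tʃ] (rule 2).
/e/ — word-final; rule 1 does not apply here → [e].

[hahuɡãnitʃe]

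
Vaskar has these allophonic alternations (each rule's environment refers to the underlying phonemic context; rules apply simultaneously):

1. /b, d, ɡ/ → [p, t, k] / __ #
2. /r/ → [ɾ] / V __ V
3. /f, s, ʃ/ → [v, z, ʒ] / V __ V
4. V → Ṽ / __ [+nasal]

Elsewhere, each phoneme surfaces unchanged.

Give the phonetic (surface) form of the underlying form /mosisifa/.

[moziziva]

/m/ — not in any rule's target class → [m].
/o/ — between /m/ and /s/; rule 4 does not apply here → [o].
/s/ — between /o/ and /i/, between two vowels — surfaces as [z] (rule 3).
/i/ (between /s/ and /s/) is in the target of rule 4 but the environment (before a nasal consonant) is not met → [i].
/s/ (between /i/ and /i/): between two vowels, so rule 3 applies → [z].
/i/ (between /s/ and /f/) fails the environment for rule 4, so it stays [i].
/f/ (between /i/ and /a/): between two vowels, so rule 3 applies → [v].
/a/ (word-final): rule 4 targets it, but not before a nasal consonant → unchanged [a].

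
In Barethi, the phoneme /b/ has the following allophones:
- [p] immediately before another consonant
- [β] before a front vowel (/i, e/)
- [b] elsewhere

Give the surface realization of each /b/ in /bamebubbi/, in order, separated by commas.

[b], [b], [p], [β]

Occurrence 1 (position 1): no conditioning environment matches → elsewhere allophone [b].
Occurrence 2 (position 5): no conditioning environment matches → elsewhere allophone [b].
Occurrence 3 (position 7): immediately before another consonant → [p].
Occurrence 4 (position 8): before a front vowel (/i, e/) → [β].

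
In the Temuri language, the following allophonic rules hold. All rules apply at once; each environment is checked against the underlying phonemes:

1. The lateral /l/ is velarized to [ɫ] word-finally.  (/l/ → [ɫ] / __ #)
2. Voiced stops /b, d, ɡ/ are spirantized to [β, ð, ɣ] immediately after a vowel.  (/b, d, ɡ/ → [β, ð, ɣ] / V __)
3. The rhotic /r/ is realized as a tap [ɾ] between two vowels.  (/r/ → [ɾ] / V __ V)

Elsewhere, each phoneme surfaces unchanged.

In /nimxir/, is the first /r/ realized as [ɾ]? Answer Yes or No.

/r/ (word-final) is in the target of rule 3 but the environment (between two vowels) is not met → [r].
The actual realization is [r], not [ɾ].

No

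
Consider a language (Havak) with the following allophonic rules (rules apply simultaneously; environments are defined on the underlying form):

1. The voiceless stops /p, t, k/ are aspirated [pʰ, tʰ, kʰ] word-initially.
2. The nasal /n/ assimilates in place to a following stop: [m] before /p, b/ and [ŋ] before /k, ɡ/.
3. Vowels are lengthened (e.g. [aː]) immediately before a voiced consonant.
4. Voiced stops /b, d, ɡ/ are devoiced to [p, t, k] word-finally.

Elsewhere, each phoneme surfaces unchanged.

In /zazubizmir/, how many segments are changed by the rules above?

Segments that undergo a rule: /a/ → [aː] (rule 3); /u/ → [uː] (rule 3); /i/ → [iː] (rule 3); /i/ → [iː] (rule 3).
All other segments surface unchanged.

4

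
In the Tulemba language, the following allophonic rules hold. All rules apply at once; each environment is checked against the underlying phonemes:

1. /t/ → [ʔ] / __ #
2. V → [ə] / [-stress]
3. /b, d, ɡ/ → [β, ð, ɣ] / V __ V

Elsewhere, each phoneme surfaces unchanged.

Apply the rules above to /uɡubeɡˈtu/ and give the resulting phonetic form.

Rule 2 applies to /u/ (word-initial: in an unstressed syllable) → [ə].
/ɡ/ — between /u/ and /u/, between two vowels — surfaces as [ɣ] (rule 3).
/u/ meets the environment for rule 2 (in an unstressed syllable) → [ə].
Rule 3 applies to /b/ (between /u/ and /e/: between two vowels) → [β].
/e/ (between /b/ and /ɡ/) occurs in an unstressed syllable → [ə] by rule 2.
/ɡ/ (between /e/ and /t/): rule 3 targets it, but not between two vowels → unchanged [ɡ].
/t/ — between /ɡ/ and /u/; rule 1 does not apply here → [t].
/u/ (word-final) fails the environment for rule 2, so it stays [u].

[əɣəβəɡˈtu]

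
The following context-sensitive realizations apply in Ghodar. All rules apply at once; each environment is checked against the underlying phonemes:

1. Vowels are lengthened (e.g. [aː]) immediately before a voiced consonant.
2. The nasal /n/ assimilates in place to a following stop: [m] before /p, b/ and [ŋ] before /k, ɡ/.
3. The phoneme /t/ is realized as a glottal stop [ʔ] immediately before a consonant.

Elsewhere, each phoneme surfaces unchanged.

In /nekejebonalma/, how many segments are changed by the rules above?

4

Segments that undergo a rule: /e/ → [eː] (rule 1); /e/ → [eː] (rule 1); /o/ → [oː] (rule 1); /a/ → [aː] (rule 1).
All other segments surface unchanged.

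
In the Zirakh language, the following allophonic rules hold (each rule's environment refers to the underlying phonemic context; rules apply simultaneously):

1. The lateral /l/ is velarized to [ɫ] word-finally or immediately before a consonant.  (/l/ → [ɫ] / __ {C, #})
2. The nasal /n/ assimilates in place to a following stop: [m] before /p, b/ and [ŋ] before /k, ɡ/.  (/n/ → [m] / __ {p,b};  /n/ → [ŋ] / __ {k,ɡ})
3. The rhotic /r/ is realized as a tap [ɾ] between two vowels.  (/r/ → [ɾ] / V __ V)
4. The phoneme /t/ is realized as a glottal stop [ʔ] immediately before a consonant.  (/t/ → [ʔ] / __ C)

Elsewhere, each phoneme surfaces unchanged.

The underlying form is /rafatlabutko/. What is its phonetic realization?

[rafaʔlabuʔko]

/r/ — word-initial; rule 3 does not apply here → [r].
/a/ (between /r/ and /f/): no rule targets it → [a].
/f/ (between /a/ and /a/) is unaffected → [f].
/a/ (between /f/ and /t/): no rule targets it → [a].
Rule 4 applies to /t/ (between /a/ and /l/: immediately before a consonant) → [ʔ].
/l/ — between /t/ and /a/; rule 1 does not apply here → [l].
/a/ (between /l/ and /b/) is unaffected → [a].
/b/ — not in any rule's target class → [b].
/u/ (between /b/ and /t/) is unaffected → [u].
/t/ (between /u/ and /k/): immediately before a consonant, so rule 4 applies → [ʔ].
/k/ — not in any rule's target class → [k].
/o/ stays [o].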